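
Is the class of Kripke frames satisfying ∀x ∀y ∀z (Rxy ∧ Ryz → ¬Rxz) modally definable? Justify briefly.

If a class were modally definable it would be closed under surjective bounded morphisms (Goldblatt–Thomason).
The 5-cycle (worlds s,t,u,v,w with s→t→u→v→w→s) is intransitive. Mapping every world to a single reflexive point • is a surjective bounded morphism; the reflexive point is not intransitive (R••∧R•• but R••).
Hence intransitivity is not modally definable.

No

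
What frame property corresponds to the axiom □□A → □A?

density: ∀x ∀y (Rxy → ∃z (Rxz ∧ Rzy))

This is the C4 axiom.
It corresponds to density: ∀x ∀y (Rxy → ∃z (Rxz ∧ Rzy)).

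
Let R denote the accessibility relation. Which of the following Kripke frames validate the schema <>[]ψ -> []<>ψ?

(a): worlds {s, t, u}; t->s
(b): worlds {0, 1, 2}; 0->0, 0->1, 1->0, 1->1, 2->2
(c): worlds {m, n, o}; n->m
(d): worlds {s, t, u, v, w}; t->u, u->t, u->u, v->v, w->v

Frame correspondent (Sahlqvist): forall x forall y forall z (Rxy & Rxz -> exists w (Ryw & Rzw)) — i.e. convergence.
(a): fails — Rts and Rts but s and s have no common successor.
(b): holds.
(c): fails — Rnm and Rnm but m and m have no common successor.
(d): holds.
Valid on: (b), (d).

(b), (d)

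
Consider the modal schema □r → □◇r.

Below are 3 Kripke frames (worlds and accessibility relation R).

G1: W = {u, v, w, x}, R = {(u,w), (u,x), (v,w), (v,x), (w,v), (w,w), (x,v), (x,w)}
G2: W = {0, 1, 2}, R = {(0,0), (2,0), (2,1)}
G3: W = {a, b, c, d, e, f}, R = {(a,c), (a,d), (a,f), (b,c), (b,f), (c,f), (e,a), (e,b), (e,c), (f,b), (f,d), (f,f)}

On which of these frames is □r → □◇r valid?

Frame correspondent (Sahlqvist): ∀x ∀z (xRz → ∃w (xRw ∧ zRw)) — i.e. a generalized confluence (Geach) condition.
G1: holds.
G2: fails — 2R1 but no w with 2Rw and 1Rw.
G3: fails — aRd but no w with aRw and dRw.

G1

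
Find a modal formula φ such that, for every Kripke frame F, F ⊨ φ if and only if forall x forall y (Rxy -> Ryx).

p → □◇p

This is symmetry; the standard corresponding axiom is B: p → □◇p.
Suppose p→□◇p is valid. Take Rxy and set V(p)={x}. Then p at x, so □◇p at x, so ◇p at y, so some z with Ryz has p; z=x, i.e. Ryx.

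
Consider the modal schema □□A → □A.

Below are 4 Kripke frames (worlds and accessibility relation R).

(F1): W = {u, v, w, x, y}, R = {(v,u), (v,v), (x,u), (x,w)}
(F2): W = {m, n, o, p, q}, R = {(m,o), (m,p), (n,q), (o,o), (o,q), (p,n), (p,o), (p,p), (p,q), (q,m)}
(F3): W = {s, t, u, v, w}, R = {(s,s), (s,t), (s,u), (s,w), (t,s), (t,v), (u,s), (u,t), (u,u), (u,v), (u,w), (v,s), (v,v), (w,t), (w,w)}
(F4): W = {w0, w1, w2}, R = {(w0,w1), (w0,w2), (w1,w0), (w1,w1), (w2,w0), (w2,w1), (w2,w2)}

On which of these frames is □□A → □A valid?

(F3), (F4)

This is the axiom for density; its first-order frame correspondent is ∀x ∀y (Rxy → ∃z (Rxz ∧ Rzy)).
(F1): fails — Rxw but no z with Rxz and Rzw.
(F2): fails — Rnq but no z with Rnz and Rzq.
(F3): holds.
(F4): holds.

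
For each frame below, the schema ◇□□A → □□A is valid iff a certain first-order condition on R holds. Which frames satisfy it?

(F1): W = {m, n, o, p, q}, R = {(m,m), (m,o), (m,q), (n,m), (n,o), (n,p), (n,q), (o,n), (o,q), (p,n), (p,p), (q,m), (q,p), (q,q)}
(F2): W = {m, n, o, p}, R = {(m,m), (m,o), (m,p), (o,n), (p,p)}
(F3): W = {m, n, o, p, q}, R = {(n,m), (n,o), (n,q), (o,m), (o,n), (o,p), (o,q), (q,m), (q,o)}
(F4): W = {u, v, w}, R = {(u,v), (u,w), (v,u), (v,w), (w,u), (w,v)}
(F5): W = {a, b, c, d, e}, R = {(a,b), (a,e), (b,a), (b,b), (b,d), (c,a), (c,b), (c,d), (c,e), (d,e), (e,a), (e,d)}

The schema corresponds to a generalized confluence (Geach) condition: ∀x ∀y ∀z ((xRy ∧ xR²z) → ∃w (yR²w ∧ z = w)).
(F1): fails — mRo, mR²n but no w with oR²w and n=w.
(F2): fails — mRo, mR²m but no w with oR²w and m=w.
(F3): fails — nRm, nR²m but no w with mR²w and m=w.
(F4): satisfies the condition.
(F5): fails — aRe, aR²a but no w with eR²w and a=w.
Valid on: (F4).

(F4)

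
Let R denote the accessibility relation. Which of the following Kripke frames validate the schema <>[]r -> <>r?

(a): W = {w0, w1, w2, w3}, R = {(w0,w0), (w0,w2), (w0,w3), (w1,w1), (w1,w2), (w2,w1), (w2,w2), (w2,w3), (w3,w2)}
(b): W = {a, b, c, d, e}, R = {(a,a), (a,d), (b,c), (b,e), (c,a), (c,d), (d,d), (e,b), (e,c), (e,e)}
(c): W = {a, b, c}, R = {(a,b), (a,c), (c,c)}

(a)

The schema corresponds to a generalized confluence (Geach) condition: forall x forall y (xRy -> exists w (yRw & xRw)).
(a): holds.
(b): fails — bRc but no w with cRw and bRw.
(c): fails — aRb but no w with bRw and aRw.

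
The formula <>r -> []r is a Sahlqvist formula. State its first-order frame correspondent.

partial functionality: forall x forall y forall z (Rxy & Rxz -> y = z)

This schema is the CD axiom.
Its frame correspondent is partial functionality — forall x forall y forall z (Rxy & Rxz -> y = z).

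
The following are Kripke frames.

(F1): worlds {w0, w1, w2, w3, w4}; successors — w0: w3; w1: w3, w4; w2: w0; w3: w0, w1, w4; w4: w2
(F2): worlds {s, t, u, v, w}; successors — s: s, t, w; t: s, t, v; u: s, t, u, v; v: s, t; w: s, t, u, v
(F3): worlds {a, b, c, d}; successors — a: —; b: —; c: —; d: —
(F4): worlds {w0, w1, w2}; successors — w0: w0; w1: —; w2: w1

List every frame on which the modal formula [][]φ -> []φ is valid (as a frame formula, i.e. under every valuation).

This is the axiom for density; its first-order frame correspondent is forall x forall y (Rxy -> exists z (Rxz & Rzy)).
(F1): fails — Rw3w1 but no z with Rw3z and Rzw1.
(F2): ✓.
(F3): ✓.
(F4): fails — Rw2w1 but no z with Rw2z and Rzw1.
Valid on: (F2), (F3).

(F2), (F3)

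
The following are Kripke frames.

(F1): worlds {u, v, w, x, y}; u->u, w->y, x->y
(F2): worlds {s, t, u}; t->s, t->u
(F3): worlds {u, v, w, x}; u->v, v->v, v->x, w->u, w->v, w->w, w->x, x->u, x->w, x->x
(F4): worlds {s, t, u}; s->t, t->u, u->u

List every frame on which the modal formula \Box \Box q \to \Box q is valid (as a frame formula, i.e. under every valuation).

The schema corresponds to density: \forall x \forall y (Rxy \to \exists z (Rxz \wedge Rzy)).
(F1): fails — Rxy but no z with Rxz and Rzy.
(F2): fails — Rtu but no z with Rtz and Rzu.
(F3): satisfies the condition.
(F4): fails — Rst but no z with Rsz and Rzt.

(F3)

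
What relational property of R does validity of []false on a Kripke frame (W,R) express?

□⊥ is valid iff no world has any successor (otherwise □⊥ fails at any world with one).
The converse is a direct semantic check.
Frame condition: forall x forall y ~Rxy.

emptiness of R: forall x forall y ~Rxy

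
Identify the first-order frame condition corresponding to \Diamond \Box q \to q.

Symmetry

Replacing q by ¬q and contraposing gives the equivalent schema q → □◇q.
Suppose q→□◇q is valid. Take Rxy and set V(q)={x}. Then q at x, so □◇q at x, so ◇q at y, so some z with Ryz has q; z=x, i.e. Ryx.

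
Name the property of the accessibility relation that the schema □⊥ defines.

emptiness of R

□⊥ is valid iff no world has any successor (otherwise □⊥ fails at any world with one).
Conversely, any frame satisfying ∀x ∀y ¬Rxy validates the schema.
So the correspondent is emptiness of R.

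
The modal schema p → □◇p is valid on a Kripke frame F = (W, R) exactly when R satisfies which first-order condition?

Suppose p→□◇p is valid. Take Rxy and set V(p)={x}. Then p at x, so □◇p at x, so ◇p at y, so some z with Ryz has p; z=x, i.e. Ryx.
Conversely, any frame satisfying ∀x ∀y (Rxy → Ryx) validates the schema.
So the correspondent is symmetry.

Symmetry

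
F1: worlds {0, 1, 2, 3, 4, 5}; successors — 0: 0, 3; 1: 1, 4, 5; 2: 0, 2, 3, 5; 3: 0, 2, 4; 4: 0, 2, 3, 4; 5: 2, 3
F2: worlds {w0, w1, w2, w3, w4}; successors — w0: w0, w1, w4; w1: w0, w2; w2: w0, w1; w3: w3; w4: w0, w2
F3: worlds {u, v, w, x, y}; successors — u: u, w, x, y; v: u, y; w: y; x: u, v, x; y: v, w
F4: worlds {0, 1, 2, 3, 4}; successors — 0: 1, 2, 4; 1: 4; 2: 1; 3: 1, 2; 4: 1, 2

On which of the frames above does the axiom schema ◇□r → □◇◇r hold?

This is the axiom for a generalized confluence (Geach) condition; its first-order frame correspondent is ∀x ∀y ∀z ((xRy ∧ xRz) → ∃w (yRw ∧ zR²w)).
F1: holds.
F2: holds.
F3: fails — uRw, uRw but no t with wRt and wR²t.
F4: fails — 0R1, 0R1 but no w with 1Rw and 1R²w.

F1, F2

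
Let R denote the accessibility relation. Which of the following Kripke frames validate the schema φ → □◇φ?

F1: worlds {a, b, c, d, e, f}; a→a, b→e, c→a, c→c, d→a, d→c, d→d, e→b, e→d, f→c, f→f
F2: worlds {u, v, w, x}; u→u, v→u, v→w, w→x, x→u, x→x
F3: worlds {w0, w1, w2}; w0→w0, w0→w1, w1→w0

Frame correspondent (Sahlqvist): ∀x ∀y (Rxy → Ryx) — i.e. symmetry.
F1: fails — Rdc but not Rcd.
F2: fails — Rwx but not Rxw.
F3: condition met.
Valid on: F3.

F3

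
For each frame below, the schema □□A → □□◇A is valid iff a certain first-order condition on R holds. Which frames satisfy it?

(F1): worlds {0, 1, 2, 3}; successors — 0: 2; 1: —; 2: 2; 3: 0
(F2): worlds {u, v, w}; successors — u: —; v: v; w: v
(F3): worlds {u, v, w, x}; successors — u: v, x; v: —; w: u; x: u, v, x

(F1), (F2)

Frame correspondent (Sahlqvist): ∀x ∀z (xR²z → ∃w (xR²w ∧ zRw)) — i.e. a generalized confluence (Geach) condition.
(F1): holds.
(F2): holds.
(F3): fails — uR²v but no t with uR²t and vRt.
Valid on: (F1), (F2).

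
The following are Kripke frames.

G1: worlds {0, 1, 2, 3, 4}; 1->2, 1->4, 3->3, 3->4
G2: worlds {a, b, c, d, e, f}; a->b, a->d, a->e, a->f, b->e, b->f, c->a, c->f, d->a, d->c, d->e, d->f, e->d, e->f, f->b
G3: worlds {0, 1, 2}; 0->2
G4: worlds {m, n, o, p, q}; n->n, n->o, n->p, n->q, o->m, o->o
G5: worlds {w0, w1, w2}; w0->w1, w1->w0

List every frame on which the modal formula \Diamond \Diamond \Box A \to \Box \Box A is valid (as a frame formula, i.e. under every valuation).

G3

The schema corresponds to a generalized confluence (Geach) condition: \forall x \forall y \forall z ((x R^2 y \wedge x R^2 z) \to \exists w (yRw \wedge z = w)).
G1: fails — 3R²4, 3R²3 but no w with 4Rw and 3=w.
G2: fails — aR²a, aR²a but no w with aRw and a=w.
G3: condition met.
G4: fails — nR²m, nR²m but no w with mRw and m=w.
G5: fails — w0R²w0, w0R²w0 but no w with w0Rw and w0=w.
Valid on: G3.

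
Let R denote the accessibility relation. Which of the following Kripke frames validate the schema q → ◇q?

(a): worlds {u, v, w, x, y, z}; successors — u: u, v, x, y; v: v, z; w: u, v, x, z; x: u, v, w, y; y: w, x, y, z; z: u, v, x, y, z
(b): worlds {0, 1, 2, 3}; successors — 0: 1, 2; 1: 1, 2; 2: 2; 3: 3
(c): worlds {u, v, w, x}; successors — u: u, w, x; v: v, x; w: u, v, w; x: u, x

Frame correspondent (Sahlqvist): ∀x Rxx — i.e. reflexivity.
(a): fails — world w does not see itself.
(b): fails — world 0 does not see itself.
(c): condition met.
Valid on: (c).

(c)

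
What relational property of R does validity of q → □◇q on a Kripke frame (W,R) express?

This schema is the B axiom.
It corresponds to symmetry: ∀x ∀y (Rxy → Ryx).

symmetry: ∀x ∀y (Rxy → Ryx)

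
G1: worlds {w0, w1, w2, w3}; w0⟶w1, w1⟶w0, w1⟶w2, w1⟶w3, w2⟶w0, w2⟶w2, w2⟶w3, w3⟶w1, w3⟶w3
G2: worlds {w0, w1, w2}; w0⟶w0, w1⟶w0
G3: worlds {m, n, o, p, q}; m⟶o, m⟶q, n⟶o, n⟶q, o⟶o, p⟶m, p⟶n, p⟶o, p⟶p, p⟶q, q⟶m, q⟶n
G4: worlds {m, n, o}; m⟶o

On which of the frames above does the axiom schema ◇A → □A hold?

The schema corresponds to partial functionality: ∀x ∀y ∀z (Rxy ∧ Rxz → y = z).
G1: fails — w1 sees both w0 and w2.
G2: condition met.
G3: fails — m sees both o and q.
G4: condition met.

G2, G4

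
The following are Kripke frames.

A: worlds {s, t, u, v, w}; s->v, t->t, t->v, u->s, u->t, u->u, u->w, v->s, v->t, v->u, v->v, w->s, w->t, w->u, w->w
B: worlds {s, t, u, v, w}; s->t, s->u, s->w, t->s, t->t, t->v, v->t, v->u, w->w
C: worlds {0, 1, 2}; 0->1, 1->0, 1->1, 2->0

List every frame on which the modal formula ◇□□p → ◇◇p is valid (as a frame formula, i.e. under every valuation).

A, C

The schema corresponds to a generalized confluence (Geach) condition: ∀x ∀y (xRy → ∃w (yR²w ∧ xR²w)).
A: satisfies the condition.
B: fails — sRu but no w* with uR²w* and sR²w*.
C: satisfies the condition.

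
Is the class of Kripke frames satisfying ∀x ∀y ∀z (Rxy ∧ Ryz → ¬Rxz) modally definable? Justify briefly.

If a class were modally definable it would be closed under surjective bounded morphisms (Goldblatt–Thomason).
The 7-cycle (worlds w0,w1,w2,w3,w4,w5,w6 with w0→w1→w2→w3→w4→w5→w6→w0) is intransitive. Mapping every world to a single reflexive point • is a surjective bounded morphism; the reflexive point is not intransitive (R••∧R•• but R••).
Hence intransitivity is not modally definable.

No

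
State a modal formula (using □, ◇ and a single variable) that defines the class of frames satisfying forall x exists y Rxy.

□s → ◇s

This is seriality; the standard corresponding axiom is D: □s → ◇s.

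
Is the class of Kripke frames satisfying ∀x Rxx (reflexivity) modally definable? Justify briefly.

Definable; □p → p defines it

Yes: it is reflexivity, defined by the T schema □p → p.
Suppose □p→p is valid. At any x set V(p)={w : Rxw}. Then □p holds at x, so p holds at x, i.e. Rxx.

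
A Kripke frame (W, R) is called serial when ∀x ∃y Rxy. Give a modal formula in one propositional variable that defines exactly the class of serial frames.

This is seriality; the standard corresponding axiom is D: □ψ → ◇ψ.
Suppose □ψ→◇ψ is valid. At any x set V(ψ)=W. Then □ψ at x, so ◇ψ at x, so x has a successor.

□ψ → ◇ψ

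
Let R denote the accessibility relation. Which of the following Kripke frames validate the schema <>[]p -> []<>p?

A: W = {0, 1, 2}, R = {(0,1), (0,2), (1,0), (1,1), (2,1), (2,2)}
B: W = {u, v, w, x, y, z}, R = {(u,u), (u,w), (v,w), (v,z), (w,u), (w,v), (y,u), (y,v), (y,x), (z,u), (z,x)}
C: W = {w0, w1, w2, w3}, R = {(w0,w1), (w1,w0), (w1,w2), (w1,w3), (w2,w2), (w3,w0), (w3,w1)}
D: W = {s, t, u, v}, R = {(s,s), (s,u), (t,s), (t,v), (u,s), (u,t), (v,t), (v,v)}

A

The schema corresponds to convergence: forall x forall y forall z (Rxy & Rxz -> exists w (Ryw & Rzw)).
A: ✓.
B: fails — Ryx and Ryx but x and x have no common successor.
C: fails — Rw1w2 and Rw1w0 but w2 and w0 have no common successor.
D: fails — Rtv and Rts but v and s have no common successor.
Valid on: A.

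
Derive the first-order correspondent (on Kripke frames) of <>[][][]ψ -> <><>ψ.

This is a Sahlqvist (Geach-type) schema ◇^1□^3ψ → □^0◇^2ψ.
First-order correspondent: forall x forall y (xRy -> exists w (y R^3 w & x R^2 w)).

forall x forall y (xRy -> exists w (y R^3 w & x R^2 w))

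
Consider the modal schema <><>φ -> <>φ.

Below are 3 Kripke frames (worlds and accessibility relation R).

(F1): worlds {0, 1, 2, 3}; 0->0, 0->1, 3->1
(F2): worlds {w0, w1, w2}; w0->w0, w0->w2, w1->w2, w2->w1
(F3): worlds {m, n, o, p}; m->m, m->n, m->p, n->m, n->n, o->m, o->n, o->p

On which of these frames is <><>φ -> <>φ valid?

(F1)

Frame correspondent (Sahlqvist): forall x forall y (x R^2 y -> exists w (y = w & xRw)) — i.e. a generalized confluence (Geach) condition.
(F1): ✓.
(F2): fails — w0R²w1 but no w with w1=w and w0Rw.
(F3): fails — nR²p but no w with p=w and nRw.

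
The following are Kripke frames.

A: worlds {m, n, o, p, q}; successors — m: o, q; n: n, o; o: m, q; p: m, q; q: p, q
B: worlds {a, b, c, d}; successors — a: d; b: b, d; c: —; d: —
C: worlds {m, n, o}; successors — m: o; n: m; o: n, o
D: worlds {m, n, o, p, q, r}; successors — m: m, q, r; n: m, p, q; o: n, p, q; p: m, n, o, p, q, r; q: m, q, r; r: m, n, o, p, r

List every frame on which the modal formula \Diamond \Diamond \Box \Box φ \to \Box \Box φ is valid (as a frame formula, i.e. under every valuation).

Frame correspondent (Sahlqvist): \forall x \forall y \forall z ((x R^2 y \wedge x R^2 z) \to \exists w (y R^2 w \wedge z = w)) — i.e. a generalized confluence (Geach) condition.
A: fails — mR²p, mR²m but no w with pR²w and m=w.
B: fails — bR²d, bR²b but no w with dR²w and b=w.
C: fails — mR²n, mR²n but no w with nR²w and n=w.
D: satisfies the condition.

D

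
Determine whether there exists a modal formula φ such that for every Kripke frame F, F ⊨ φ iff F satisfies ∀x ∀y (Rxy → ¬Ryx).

Modal frame validity is preserved under surjective bounded morphisms.
The 4-cycle (worlds 0,1,2,3 with 0→1→2→3→0) is asymmetric. Mapping every world to a single reflexive point • is a surjective bounded morphism, and the reflexive point is not asymmetric (R•• but asymmetry requires ¬R••).
So the class is not modally definable.

No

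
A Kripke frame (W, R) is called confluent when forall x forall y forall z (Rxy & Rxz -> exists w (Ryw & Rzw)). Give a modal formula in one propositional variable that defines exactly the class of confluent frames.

◇□s → □◇s

The condition is convergence. The .2 schema ◇□s → □◇s defines it.
Suppose ◇□s→□◇s is valid. Take Rxy, Rxz and set V(s)={w : Ryw}. Then □s at y so ◇□s at x, so □◇s at x, so ◇s at z, giving w with Rzw and Ryw.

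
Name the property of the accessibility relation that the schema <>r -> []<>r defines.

Suppose ◇r→□◇r is valid. Take Rxy, Rxz and set V(r)={y}. Then ◇r at x, so □◇r at x, so ◇r at z, so some w with Rzw has r; w=y, i.e. Rzy. By symmetry of the argument, Ryz.
The converse is a direct semantic check.
So the correspondent is the Euclidean property.

the Euclidean property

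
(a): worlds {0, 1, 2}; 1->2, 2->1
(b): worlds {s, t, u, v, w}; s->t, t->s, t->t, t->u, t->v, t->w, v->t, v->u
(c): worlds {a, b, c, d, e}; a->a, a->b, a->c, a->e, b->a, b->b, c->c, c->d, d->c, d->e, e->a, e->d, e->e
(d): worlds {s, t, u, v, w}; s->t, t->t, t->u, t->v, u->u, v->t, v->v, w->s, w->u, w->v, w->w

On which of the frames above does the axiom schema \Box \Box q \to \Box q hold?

(b), (c), (d)

Frame correspondent (Sahlqvist): \forall x \forall y (Rxy \to \exists z (Rxz \wedge Rzy)) — i.e. density.
(a): fails — R12 but no z with R1z and Rz2.
(b): ✓.
(c): ✓.
(d): ✓.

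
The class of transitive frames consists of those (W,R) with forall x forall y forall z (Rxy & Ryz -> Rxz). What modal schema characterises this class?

□s → □□s

A defining formula is □s → □□s (the 4 axiom).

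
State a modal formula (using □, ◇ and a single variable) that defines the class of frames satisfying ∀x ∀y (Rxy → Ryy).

□(□p → p)

The condition is shift-reflexivity. The T□ schema □(□p → p) defines it.
Suppose □(□p→p) is valid. Take Rxy and set V(p)={w : Ryw}. Then at y, □p holds; since □(□p→p) at x, □p→p at y, so p at y, i.e. Ryy.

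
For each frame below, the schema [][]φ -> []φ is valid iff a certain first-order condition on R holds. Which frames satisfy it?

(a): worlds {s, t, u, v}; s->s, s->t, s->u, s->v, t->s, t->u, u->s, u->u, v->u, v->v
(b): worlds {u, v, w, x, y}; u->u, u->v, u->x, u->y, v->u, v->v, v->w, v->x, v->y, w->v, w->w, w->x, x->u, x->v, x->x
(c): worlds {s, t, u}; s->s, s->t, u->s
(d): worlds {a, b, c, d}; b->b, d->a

(a), (b), (c)

The schema corresponds to density: forall x forall y (Rxy -> exists z (Rxz & Rzy)).
(a): condition met.
(b): condition met.
(c): condition met.
(d): fails — Rda but no z with Rdz and Rza.
Valid on: (a), (b), (c).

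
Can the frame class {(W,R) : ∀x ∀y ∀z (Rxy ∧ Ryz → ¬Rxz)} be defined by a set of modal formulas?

If a class were modally definable it would be closed under surjective bounded morphisms (Goldblatt–Thomason).
The 3-cycle (worlds s,t,u with s→t→u→s) is intransitive. Mapping every world to a single reflexive point • is a surjective bounded morphism; the reflexive point is not intransitive (R••∧R•• but R••).
So no modal formula (or set of formulas) defines exactly the intransitive frames.

Not definable by any modal formula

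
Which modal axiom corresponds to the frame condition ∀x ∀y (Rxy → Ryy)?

The condition is shift-reflexivity. The T□ schema □(□p → p) defines it.
Suppose □(□p→p) is valid. Take Rxy and set V(p)={w : Ryw}. Then at y, □p holds; since □(□p→p) at x, □p→p at y, so p at y, i.e. Ryy.

□(□p → p)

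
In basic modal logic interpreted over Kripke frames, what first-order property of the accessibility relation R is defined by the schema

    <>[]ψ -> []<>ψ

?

Suppose ◇□ψ→□◇ψ is valid. Take Rxy, Rxz and set V(ψ)={w : Ryw}. Then □ψ at y so ◇□ψ at x, so □◇ψ at x, so ◇ψ at z, giving w with Rzw and Ryw.
Conversely, on a frame with convergence the schema holds at every world under every valuation.
So the correspondent is convergence.

convergence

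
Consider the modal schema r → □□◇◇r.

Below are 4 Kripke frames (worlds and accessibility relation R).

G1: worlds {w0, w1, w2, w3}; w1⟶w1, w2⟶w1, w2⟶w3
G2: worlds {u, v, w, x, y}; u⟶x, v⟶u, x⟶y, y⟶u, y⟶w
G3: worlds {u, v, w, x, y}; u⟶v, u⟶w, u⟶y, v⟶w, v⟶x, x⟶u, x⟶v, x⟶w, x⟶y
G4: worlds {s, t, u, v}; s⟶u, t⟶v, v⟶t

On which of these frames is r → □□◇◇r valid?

This is the axiom for a generalized confluence (Geach) condition; its first-order frame correspondent is ∀x ∀z (xR²z → ∃w (x = w ∧ zR²w)).
G1: fails — w2R²w1 but no w with w2=w and w1R²w.
G2: fails — uR²y but no t with u=t and yR²t.
G3: fails — uR²w but no t with u=t and wR²t.
G4: holds.
Valid on: G4.

G4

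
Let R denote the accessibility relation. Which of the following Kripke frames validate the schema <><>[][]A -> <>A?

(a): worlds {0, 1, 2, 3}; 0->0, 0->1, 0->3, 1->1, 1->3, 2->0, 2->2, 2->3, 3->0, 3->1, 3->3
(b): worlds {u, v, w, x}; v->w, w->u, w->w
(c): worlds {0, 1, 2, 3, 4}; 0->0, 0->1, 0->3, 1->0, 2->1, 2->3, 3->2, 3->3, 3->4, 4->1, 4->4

Frame correspondent (Sahlqvist): forall x forall y (x R^2 y -> exists w (y R^2 w & xRw)) — i.e. a generalized confluence (Geach) condition.
(a): satisfies the condition.
(b): fails — vR²u but no t with uR²t and vRt.
(c): fails — 1R²3 but no w with 3R²w and 1Rw.

(a)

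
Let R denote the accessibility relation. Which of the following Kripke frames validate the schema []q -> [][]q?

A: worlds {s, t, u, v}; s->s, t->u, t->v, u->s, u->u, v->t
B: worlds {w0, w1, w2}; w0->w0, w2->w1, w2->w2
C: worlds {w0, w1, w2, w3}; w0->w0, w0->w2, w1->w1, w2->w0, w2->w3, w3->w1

B

Frame correspondent (Sahlqvist): forall x forall y forall z (Rxy & Ryz -> Rxz) — i.e. transitivity.
A: fails — Rtv and Rvt but not Rtt.
B: holds.
C: fails — Rw0w2 and Rw2w3 but not Rw0w3.
Valid on: B.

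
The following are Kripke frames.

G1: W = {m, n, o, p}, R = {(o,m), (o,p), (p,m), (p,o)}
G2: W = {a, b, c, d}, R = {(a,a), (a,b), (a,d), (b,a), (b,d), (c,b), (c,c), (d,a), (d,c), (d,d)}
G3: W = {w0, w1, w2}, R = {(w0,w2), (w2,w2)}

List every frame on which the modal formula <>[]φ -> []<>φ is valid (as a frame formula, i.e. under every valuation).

G3

The schema corresponds to convergence: forall x forall y forall z (Rxy & Rxz -> exists w (Ryw & Rzw)).
G1: fails — Rom and Rom but m and m have no common successor.
G2: fails — Rcc and Rcb but c and b have no common successor.
G3: satisfies the condition.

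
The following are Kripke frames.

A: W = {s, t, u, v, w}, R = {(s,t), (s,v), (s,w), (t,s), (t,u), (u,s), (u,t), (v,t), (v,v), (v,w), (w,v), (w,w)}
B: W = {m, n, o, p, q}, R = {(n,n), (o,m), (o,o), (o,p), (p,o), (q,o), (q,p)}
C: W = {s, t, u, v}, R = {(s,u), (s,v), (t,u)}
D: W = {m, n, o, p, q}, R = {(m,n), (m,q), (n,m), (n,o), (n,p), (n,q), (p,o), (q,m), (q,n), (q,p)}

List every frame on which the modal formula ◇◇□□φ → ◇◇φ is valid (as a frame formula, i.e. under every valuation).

The schema corresponds to a generalized confluence (Geach) condition: ∀x ∀y (xR²y → ∃w (yR²w ∧ xR²w)).
A: holds.
B: fails — oR²m but no w with mR²w and oR²w.
C: holds.
D: fails — mR²o but no w with oR²w and mR²w.

A, C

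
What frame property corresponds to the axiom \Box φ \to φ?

Suppose □φ→φ is valid. At any x set V(φ)={w : Rxw}. Then □φ holds at x, so φ holds at x, i.e. Rxx.
Conversely, any frame satisfying \forall x Rxx validates the schema.
So the correspondent is reflexivity.

reflexivity: \forall x Rxx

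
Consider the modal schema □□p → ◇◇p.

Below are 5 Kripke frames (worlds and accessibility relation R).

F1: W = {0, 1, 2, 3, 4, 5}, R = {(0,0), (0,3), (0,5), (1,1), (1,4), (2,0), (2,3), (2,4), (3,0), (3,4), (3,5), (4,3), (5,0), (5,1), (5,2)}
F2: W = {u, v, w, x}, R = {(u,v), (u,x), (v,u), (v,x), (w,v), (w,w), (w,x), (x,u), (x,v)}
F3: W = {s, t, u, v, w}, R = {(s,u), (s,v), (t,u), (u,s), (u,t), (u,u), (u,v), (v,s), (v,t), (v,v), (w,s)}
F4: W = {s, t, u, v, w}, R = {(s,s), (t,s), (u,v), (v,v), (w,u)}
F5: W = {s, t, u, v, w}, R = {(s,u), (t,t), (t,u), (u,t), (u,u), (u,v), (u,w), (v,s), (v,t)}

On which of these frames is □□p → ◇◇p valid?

Frame correspondent (Sahlqvist): ∀x ∃w (xR²w ∧ xR²w) — i.e. a generalized confluence (Geach) condition.
F1: ✓.
F2: ✓.
F3: ✓.
F4: ✓.
F5: fails — at w but no w* with wR²w* and wR²w*.

F1, F2, F3, F4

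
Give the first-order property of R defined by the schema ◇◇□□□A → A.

∀x ∀y (xR²y → ∃w (yR³w ∧ x = w))

This is a Sahlqvist (Geach-type) schema ◇^2□^3A → □^0◇^0A.
Minimal-valuation argument: fix x; take any y with xR^2y and any z with xR^0z. Set V(A) to the set of worlds R-reachable from y in exactly 3 steps. Then □^3A holds at y, so the antecedent holds at x; validity forces ◇^0A at z, giving a w with zR^0w and yR^3w.
First-order correspondent: ∀x ∀y (xR²y → ∃w (yR³w ∧ x = w)).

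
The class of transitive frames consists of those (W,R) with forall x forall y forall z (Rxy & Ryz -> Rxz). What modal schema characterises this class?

The condition is transitivity. The 4 schema □ψ → □□ψ defines it.

□ψ → □□ψ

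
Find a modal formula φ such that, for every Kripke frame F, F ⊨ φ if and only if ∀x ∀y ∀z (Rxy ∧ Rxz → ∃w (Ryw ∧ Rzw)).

◇□q → □◇q

This is convergence; the standard corresponding axiom is .2: ◇□q → □◇q.
Suppose ◇□q→□◇q is valid. Take Rxy, Rxz and set V(q)={w : Ryw}. Then □q at y so ◇□q at x, so □◇q at x, so ◇q at z, giving w with Rzw and Ryw.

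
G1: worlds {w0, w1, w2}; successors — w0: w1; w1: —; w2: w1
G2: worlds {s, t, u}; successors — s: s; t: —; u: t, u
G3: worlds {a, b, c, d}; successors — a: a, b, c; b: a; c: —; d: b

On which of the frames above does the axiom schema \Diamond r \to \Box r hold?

The schema corresponds to partial functionality: \forall x \forall y \forall z (Rxy \wedge Rxz \to y = z).
G1: condition met.
G2: fails — u sees both t and u.
G3: fails — a sees both a and b.

G1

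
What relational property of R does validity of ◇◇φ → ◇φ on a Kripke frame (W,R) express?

transitivity: ∀x ∀y ∀z (Rxy ∧ Ryz → Rxz)

This is a form of the 4 axiom.
Its frame correspondent is transitivity — ∀x ∀y ∀z (Rxy ∧ Ryz → Rxz).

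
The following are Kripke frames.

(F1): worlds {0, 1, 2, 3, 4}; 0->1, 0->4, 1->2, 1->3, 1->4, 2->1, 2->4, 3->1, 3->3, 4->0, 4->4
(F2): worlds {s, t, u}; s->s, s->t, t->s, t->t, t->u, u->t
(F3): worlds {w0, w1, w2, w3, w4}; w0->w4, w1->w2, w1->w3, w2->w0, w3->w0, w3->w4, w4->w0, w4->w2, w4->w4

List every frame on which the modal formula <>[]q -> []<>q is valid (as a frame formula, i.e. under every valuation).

This is the axiom for convergence; its first-order frame correspondent is forall x forall y forall z (Rxy & Rxz -> exists w (Ryw & Rzw)).
(F1): fails — R14 and R13 but 4 and 3 have no common successor.
(F2): condition met.
(F3): fails — Rw4w2 and Rw4w0 but w2 and w0 have no common successor.

(F2)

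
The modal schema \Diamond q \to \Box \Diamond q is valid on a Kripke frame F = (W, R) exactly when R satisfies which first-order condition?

the Euclidean property: \forall x \forall y \forall z (Rxy \wedge Rxz \to Ryz)

Suppose ◇q→□◇q is valid. Take Rxy, Rxz and set V(q)={y}. Then ◇q at x, so □◇q at x, so ◇q at z, so some w with Rzw has q; w=y, i.e. Rzy. By symmetry of the argument, Ryz.
Conversely, any frame satisfying \forall x \forall y \forall z (Rxy \wedge Rxz \to Ryz) validates the schema.
Frame condition: \forall x \forall y \forall z (Rxy \wedge Rxz \to Ryz).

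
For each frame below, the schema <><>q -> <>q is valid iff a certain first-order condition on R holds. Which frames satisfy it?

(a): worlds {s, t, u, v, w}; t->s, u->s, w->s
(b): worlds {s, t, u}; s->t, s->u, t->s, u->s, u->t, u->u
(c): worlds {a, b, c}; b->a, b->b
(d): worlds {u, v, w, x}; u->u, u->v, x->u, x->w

(a), (c)

Frame correspondent (Sahlqvist): forall x forall y forall z (Rxy & Ryz -> Rxz) — i.e. transitivity.
(a): holds.
(b): fails — Rts and Rsu but not Rtu.
(c): holds.
(d): fails — Rxu and Ruv but not Rxv.
Valid on: (a), (c).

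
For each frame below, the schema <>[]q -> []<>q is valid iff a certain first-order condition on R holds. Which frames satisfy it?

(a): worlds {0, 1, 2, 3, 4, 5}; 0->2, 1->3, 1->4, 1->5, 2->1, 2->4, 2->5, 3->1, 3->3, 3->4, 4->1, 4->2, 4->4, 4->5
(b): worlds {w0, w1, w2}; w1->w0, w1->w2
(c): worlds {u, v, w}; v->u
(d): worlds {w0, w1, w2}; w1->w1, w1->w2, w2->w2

(d)

Frame correspondent (Sahlqvist): forall x forall y forall z (Rxy & Rxz -> exists w (Ryw & Rzw)) — i.e. convergence.
(a): fails — R14 and R15 but 4 and 5 have no common successor.
(b): fails — Rw1w2 and Rw1w2 but w2 and w2 have no common successor.
(c): fails — Rvu and Rvu but u and u have no common successor.
(d): ✓.
Valid on: (d).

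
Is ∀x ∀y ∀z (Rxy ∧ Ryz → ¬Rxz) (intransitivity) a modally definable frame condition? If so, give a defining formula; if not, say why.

If a class were modally definable it would be closed under surjective bounded morphisms (Goldblatt–Thomason).
The 3-cycle (worlds w0,w1,w2 with w0→w1→w2→w0) is intransitive. Mapping every world to a single reflexive point • is a surjective bounded morphism; the reflexive point is not intransitive (R••∧R•• but R••).
Hence intransitivity is not modally definable.

Not definable by any modal formula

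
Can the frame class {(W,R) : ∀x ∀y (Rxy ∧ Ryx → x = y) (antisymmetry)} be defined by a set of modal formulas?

Modal frame validity is preserved under surjective bounded morphisms.
The 6-cycle (worlds a,b,c,d,e,f with a→b→c→d→e→f→a) is antisymmetric. Sending even-indexed worlds to • and odd-indexed worlds to ∘ is a surjective bounded morphism onto the two-world frame with •↔∘, which is not antisymmetric.
So the class is not modally definable.

Not definable by any modal formula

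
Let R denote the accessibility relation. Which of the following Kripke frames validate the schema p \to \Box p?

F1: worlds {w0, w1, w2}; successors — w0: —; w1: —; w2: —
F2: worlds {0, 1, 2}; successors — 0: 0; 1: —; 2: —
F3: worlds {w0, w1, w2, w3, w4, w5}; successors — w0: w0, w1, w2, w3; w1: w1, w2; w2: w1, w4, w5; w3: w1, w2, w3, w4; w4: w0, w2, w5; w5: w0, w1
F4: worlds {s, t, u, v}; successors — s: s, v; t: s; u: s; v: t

The schema corresponds to a generalized confluence (Geach) condition: \forall x \forall z (xRz \to \exists w (x = w \wedge z = w)).
F1: condition met.
F2: condition met.
F3: fails — w0Rw1 but w0 ≠ w1.
F4: fails — sRv but s ≠ v.

F1, F2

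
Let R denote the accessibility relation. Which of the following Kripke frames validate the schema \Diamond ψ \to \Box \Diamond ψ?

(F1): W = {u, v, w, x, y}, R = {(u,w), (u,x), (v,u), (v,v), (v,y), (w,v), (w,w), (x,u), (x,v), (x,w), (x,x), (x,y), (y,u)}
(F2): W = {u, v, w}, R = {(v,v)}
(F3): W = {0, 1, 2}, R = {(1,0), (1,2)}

(F2)

Frame correspondent (Sahlqvist): \forall x \forall y \forall z (Rxy \wedge Rxz \to Ryz) — i.e. the Euclidean property.
(F1): fails — Ruw and Rux but not Rwx.
(F2): holds.
(F3): fails — R12 and R12 but not R22.
Valid on: (F2).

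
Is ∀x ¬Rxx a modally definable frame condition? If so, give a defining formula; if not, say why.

Not modally definable

Any modally definable frame class is closed under surjective bounded morphisms.
The 3-cycle (worlds a,b,c with a→b→c→a) is irreflexive, and the map sending every world to a single reflexive point • is a surjective bounded morphism (forth: every edge maps to (•,•); back: every world has a successor). So any modal formula valid on the 3-cycle is also valid on the reflexive point, which is not irreflexive.
So the class is not modally definable.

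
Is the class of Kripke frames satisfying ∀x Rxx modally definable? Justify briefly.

Yes: it is reflexivity, defined by the T schema □q → q.
Suppose □q→q is valid. At any x set V(q)={w : Rxw}. Then □q holds at x, so q holds at x, i.e. Rxx.

Yes, by □q → q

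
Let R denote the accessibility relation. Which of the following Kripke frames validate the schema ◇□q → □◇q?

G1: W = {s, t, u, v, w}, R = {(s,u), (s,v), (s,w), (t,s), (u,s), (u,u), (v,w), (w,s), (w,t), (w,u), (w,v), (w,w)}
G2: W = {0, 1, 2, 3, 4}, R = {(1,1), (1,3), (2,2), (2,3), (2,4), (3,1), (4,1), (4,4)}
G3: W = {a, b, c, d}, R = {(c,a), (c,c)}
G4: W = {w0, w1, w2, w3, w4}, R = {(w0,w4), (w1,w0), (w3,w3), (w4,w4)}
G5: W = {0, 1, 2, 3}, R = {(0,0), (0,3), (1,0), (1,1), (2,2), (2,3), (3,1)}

Frame correspondent (Sahlqvist): ∀x ∀y ∀z (Rxy ∧ Rxz → ∃w (Ryw ∧ Rzw)) — i.e. convergence.
G1: fails — Rsv and Rsu but v and u have no common successor.
G2: fails — R23 and R22 but 3 and 2 have no common successor.
G3: fails — Rca and Rca but a and a have no common successor.
G4: holds.
G5: fails — R00 and R03 but 0 and 3 have no common successor.

G4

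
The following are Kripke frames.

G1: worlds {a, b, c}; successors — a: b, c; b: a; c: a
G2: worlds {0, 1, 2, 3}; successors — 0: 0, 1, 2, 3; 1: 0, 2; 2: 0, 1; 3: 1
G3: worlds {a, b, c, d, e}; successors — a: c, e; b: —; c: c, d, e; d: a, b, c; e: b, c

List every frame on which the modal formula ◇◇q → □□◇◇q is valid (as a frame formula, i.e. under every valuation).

G1

This is the axiom for a generalized confluence (Geach) condition; its first-order frame correspondent is ∀x ∀y ∀z ((xR²y ∧ xR²z) → ∃w (y = w ∧ zR²w)).
G1: condition met.
G2: fails — 0R²1, 0R²3 but no w with 1=w and 3R²w.
G3: fails — aR²b, aR²b but no w with b=w and bR²w.
Valid on: G1.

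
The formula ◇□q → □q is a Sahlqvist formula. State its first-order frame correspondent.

The Euclidean property

Equivalently (dual form): ◇q → □◇q.
Suppose ◇q→□◇q is valid. Take Rxy, Rxz and set V(q)={y}. Then ◇q at x, so □◇q at x, so ◇q at z, so some w with Rzw has q; w=y, i.e. Rzy. By symmetry of the argument, Ryz.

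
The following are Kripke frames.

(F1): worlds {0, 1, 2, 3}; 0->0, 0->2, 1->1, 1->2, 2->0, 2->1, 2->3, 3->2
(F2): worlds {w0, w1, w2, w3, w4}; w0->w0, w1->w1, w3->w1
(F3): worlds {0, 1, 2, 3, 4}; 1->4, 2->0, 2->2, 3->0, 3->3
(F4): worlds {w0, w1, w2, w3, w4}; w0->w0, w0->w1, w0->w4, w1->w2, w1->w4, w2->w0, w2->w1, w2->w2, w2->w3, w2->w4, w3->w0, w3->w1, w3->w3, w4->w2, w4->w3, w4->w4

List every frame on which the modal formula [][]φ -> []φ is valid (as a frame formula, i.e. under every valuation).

(F2), (F4)

The schema corresponds to density: forall x forall y (Rxy -> exists z (Rxz & Rzy)).
(F1): fails — R32 but no z with R3z and Rz2.
(F2): condition met.
(F3): fails — R14 but no z with R1z and Rz4.
(F4): condition met.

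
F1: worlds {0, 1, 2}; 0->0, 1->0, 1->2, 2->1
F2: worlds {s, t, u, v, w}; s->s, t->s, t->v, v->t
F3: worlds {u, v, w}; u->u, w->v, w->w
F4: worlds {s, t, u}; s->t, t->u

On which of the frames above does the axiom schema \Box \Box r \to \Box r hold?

The schema corresponds to density: \forall x \forall y (Rxy \to \exists z (Rxz \wedge Rzy)).
F1: fails — R12 but no z with R1z and Rz2.
F2: fails — Rvt but no z with Rvz and Rzt.
F3: holds.
F4: fails — Rtu but no z with Rtz and Rzu.

F3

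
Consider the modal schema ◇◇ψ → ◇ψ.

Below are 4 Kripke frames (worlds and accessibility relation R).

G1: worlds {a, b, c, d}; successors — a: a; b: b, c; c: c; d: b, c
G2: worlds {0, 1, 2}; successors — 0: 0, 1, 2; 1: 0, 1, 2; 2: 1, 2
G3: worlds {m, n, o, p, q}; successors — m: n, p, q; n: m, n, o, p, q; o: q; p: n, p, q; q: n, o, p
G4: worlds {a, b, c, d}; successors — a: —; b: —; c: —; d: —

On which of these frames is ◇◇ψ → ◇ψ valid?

This is the axiom for transitivity; its first-order frame correspondent is ∀x ∀y ∀z (Rxy ∧ Ryz → Rxz).
G1: holds.
G2: fails — R21 and R10 but not R20.
G3: fails — Rpn and Rno but not Rpo.
G4: holds.
Valid on: G1, G4.

G1, G4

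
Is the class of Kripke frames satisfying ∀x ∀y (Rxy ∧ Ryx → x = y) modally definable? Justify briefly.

No

If a class were modally definable it would be closed under surjective bounded morphisms (Goldblatt–Thomason).
The 8-cycle (worlds 0,1,2,3,4,5,6,7 with 0→1→2→3→4→5→6→7→0) is antisymmetric. Sending even-indexed worlds to a and odd-indexed worlds to b is a surjective bounded morphism onto the two-world frame with a↔b, which is not antisymmetric.
So no modal formula (or set of formulas) defines exactly the antisymmetric frames.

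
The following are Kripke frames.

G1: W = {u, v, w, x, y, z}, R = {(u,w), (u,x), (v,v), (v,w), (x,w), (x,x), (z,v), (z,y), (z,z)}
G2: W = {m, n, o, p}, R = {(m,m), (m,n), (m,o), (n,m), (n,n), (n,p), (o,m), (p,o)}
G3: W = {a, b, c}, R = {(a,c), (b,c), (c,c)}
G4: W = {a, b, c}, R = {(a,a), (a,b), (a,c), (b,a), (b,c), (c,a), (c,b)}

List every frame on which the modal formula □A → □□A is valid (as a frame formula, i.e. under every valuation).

G3

Frame correspondent (Sahlqvist): ∀x ∀y ∀z (Rxy ∧ Ryz → Rxz) — i.e. transitivity.
G1: fails — Rzv and Rvw but not Rzw.
G2: fails — Rom and Rmo but not Roo.
G3: ✓.
G4: fails — Rbc and Rcb but not Rbb.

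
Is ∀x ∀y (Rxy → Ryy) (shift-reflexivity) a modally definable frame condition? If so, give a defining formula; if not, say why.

Yes: it is shift-reflexivity, defined by the T□ schema □(□r → r).

Definable; □(□r → r) defines it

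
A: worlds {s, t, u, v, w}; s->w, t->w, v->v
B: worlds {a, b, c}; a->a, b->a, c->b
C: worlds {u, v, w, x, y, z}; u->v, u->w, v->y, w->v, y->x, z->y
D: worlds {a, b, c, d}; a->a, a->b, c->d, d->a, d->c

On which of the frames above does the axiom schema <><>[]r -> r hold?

Frame correspondent (Sahlqvist): forall x forall y (x R^2 y -> exists w (yRw & x = w)) — i.e. a generalized confluence (Geach) condition.
A: satisfies the condition.
B: fails — bR²a but no w with aRw and b=w.
C: fails — uR²v but no t with vRt and u=t.
D: fails — aR²b but no w with bRw and a=w.
Valid on: A.

A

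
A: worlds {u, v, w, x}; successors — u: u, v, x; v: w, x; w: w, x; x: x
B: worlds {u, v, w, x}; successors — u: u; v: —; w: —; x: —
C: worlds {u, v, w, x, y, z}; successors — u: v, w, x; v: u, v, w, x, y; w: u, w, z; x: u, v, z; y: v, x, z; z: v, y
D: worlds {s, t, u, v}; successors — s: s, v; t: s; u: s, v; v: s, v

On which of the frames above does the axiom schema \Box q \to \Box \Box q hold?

B

This is the axiom for transitivity; its first-order frame correspondent is \forall x \forall y \forall z (Rxy \wedge Ryz \to Rxz).
A: fails — Ruv and Rvw but not Ruw.
B: satisfies the condition.
C: fails — Ruv and Rvu but not Ruu.
D: fails — Rts and Rsv but not Rtv.
Valid on: B.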